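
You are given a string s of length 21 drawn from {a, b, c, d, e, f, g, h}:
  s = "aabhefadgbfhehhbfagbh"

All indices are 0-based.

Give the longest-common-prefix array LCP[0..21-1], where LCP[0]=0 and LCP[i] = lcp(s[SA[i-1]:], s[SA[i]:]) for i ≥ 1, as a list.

[0, 1, 1, 1, 0, 2, 1, 2, 0, 0, 1, 0, 2, 1, 0, 2, 0, 1, 1, 2, 1]

rank→(start, suffix):
  0 → (0, 'aabhefadgbfhehhbfagbh')
  1 → (1, 'abhefadgbfhehhbfagbh')
  2 → (6, 'adgbfhehhbfagbh')
  3 → (17, 'agbh')
  4 → (15, 'bfagbh')
  5 → (9, 'bfhehhbfagbh')
  6 → (19, 'bh')
  7 → (2, 'bhefadgbfhehhbfagbh')
  8 → (7, 'dgbfhehhbfagbh')
  9 → (4, 'efadgbfhehhbfagbh')
  10 → (12, 'ehhbfagbh')
  11 → (5, 'fadgbfhehhbfagbh')
  12 → (16, 'fagbh')
  13 → (10, 'fhehhbfagbh')
  14 → (8, 'gbfhehhbfagbh')
  15 → (18, 'gbh')
  16 → (20, 'h')
  17 → (14, 'hbfagbh')
  18 → (3, 'hefadgbfhehhbfagbh')
  19 → (11, 'hehhbfagbh')
  20 → (13, 'hhbfagbh')

SA = [0, 1, 6, 17, 15, 9, 19, 2, 7, 4, 12, 5, 16, 10, 8, 18, 20, 14, 3, 11, 13]
[i] adj suffixes → lcp
  [1] 0/1 → 1 ('a')
  [2] 1/6 → 1 ('a')
  [3] 6/17 → 1 ('a')
  [4] 17/15 → 0 ('')
  [5] 15/9 → 2 ('bf')
  [6] 9/19 → 1 ('b')
  [7] 19/2 → 2 ('bh')
  [8] 2/7 → 0 ('')
  [9] 7/4 → 0 ('')
  [10] 4/12 → 1 ('e')
  [11] 12/5 → 0 ('')
  [12] 5/16 → 2 ('fa')
  [13] 16/10 → 1 ('f')
  [14] 10/8 → 0 ('')
  [15] 8/18 → 2 ('gb')
  [16] 18/20 → 0 ('')
  [17] 20/14 → 1 ('h')
  [18] 14/3 → 1 ('h')
  [19] 3/11 → 2 ('he')
  [20] 11/13 → 1 ('h')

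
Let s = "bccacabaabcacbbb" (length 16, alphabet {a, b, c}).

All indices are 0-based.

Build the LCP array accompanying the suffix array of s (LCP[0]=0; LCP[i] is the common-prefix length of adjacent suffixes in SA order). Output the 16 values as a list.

[0, 1, 2, 1, 2, 0, 1, 1, 2, 1, 2, 0, 2, 3, 1, 1]

rank→(start, suffix):
  0 → (7, 'aabcacbbb')
  1 → (5, 'abaabcacbbb')
  2 → (8, 'abcacbbb')
  3 → (3, 'acabaabcacbbb')
  4 → (11, 'acbbb')
  5 → (15, 'b')
  6 → (6, 'baabcacbbb')
  7 → (14, 'bb')
  8 → (13, 'bbb')
  9 → (9, 'bcacbbb')
  10 → (0, 'bccacabaabcacbbb')
  11 → (4, 'cabaabcacbbb')
  12 → (2, 'cacabaabcacbbb')
  13 → (10, 'cacbbb')
  14 → (12, 'cbbb')
  15 → (1, 'ccacabaabcacbbb')

SA = [7, 5, 8, 3, 11, 15, 6, 14, 13, 9, 0, 4, 2, 10, 12, 1]
i: (SA[i-1],SA[i]) lcp shared
  1: (7,5) 1 'a'
  2: (5,8) 2 'ab'
  3: (8,3) 1 'a'
  4: (3,11) 2 'ac'
  5: (11,15) 0 ''
  6: (15,6) 1 'b'
  7: (6,14) 1 'b'
  8: (14,13) 2 'bb'
  9: (13,9) 1 'b'
  10: (9,0) 2 'bc'
  11: (0,4) 0 ''
  12: (4,2) 2 'ca'
  13: (2,10) 3 'cac'
  14: (10,12) 1 'c'
  15: (12,1) 1 'c'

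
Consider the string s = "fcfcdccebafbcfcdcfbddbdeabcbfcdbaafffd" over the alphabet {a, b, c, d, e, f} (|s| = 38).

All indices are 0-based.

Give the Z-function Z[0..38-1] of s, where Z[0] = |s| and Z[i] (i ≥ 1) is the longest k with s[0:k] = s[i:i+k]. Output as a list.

Z[0]=38
i=1: fresh scan; Z[1]=0
i=2: fresh scan; Z[2]=2 scan→box=[2,4)
i=3: min(r-i=1, Z[1]=0)=0; Z[3]=0
i=4: fresh scan; Z[4]=0
i=5: fresh scan; Z[5]=0
i=6: fresh scan; Z[6]=0
i=7: fresh scan; Z[7]=0
i=8: fresh scan; Z[8]=0
i=9: fresh scan; Z[9]=0
i=10: fresh scan; Z[10]=1 scan→box=[10,11)
i=11: fresh scan; Z[11]=0
i=12: fresh scan; Z[12]=0
i=13: fresh scan; Z[13]=2 scan→box=[13,15)
i=14: min(r-i=1, Z[1]=0)=0; Z[14]=0
i=15: fresh scan; Z[15]=0
i=16: fresh scan; Z[16]=0
i=17: fresh scan; Z[17]=1 scan→box=[17,18)
i=18: fresh scan; Z[18]=0
i=19: fresh scan; Z[19]=0
i=20: fresh scan; Z[20]=0
i=21: fresh scan; Z[21]=0
i=22: fresh scan; Z[22]=0
i=23: fresh scan; Z[23]=0
i=24: fresh scan; Z[24]=0
i=25: fresh scan; Z[25]=0
i=26: fresh scan; Z[26]=0
i=27: fresh scan; Z[27]=0
i=28: fresh scan; Z[28]=2 scan→box=[28,30)
i=29: min(r-i=1, Z[1]=0)=0; Z[29]=0
i=30: fresh scan; Z[30]=0
i=31: fresh scan; Z[31]=0
i=32: fresh scan; Z[32]=0
i=33: fresh scan; Z[33]=0
i=34: fresh scan; Z[34]=1 scan→box=[34,35)
i=35: fresh scan; Z[35]=1 scan→box=[35,36)
i=36: fresh scan; Z[36]=1 scan→box=[36,37)
i=37: fresh scan; Z[37]=0

[38, 0, 2, 0, 0, 0, 0, 0, 0, 0, 1, 0, 0, 2, 0, 0, 0, 1, 0, 0, 0, 0, 0, 0, 0, 0, 0, 0, 2, 0, 0, 0, 0, 0, 1, 1, 1, 0]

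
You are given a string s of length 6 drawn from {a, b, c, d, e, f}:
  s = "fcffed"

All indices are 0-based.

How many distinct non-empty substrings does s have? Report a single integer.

19

sorted suffixes:
  #0 SA[0]=1  'cffed'
  #1 SA[1]=5  'd'
  #2 SA[2]=4  'ed'
  #3 SA[3]=0  'fcffed'
  #4 SA[4]=3  'fed'
  #5 SA[5]=2  'ffed'

SA = [1, 5, 4, 0, 3, 2]
rank  pair      lcp
   1  s[1:],s[5:]  0  ''
   2  s[5:],s[4:]  0  ''
   3  s[4:],s[0:]  0  ''
   4  s[0:],s[3:]  1  'f'
   5  s[3:],s[2:]  1  'f'

n(n+1)/2 = 6·7/2 = 21
Σ LCP = 0 + 0 + 0 + 0 + 1 + 1 = 2
distinct = 21 − 2 = 19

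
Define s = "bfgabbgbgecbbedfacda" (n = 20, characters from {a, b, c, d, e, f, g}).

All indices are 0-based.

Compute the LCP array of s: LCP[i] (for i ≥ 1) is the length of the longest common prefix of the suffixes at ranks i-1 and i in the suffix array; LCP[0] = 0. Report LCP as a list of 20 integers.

[0, 1, 1, 0, 2, 1, 1, 1, 2, 0, 1, 0, 1, 0, 1, 0, 1, 0, 1, 1]

rank→(start, suffix):
  0 → (19, 'a')
  1 → (3, 'abbgbgecbbedfacda')
  2 → (16, 'acda')
  3 → (11, 'bbedfacda')
  4 → (4, 'bbgbgecbbedfacda')
  5 → (12, 'bedfacda')
  6 → (0, 'bfgabbgbgecbbedfacda')
  7 → (5, 'bgbgecbbedfacda')
  8 → (7, 'bgecbbedfacda')
  9 → (10, 'cbbedfacda')
  10 → (17, 'cda')
  11 → (18, 'da')
  12 → (14, 'dfacda')
  13 → (9, 'ecbbedfacda')
  14 → (13, 'edfacda')
  15 → (15, 'facda')
  16 → (1, 'fgabbgbgecbbedfacda')
  17 → (2, 'gabbgbgecbbedfacda')
  18 → (6, 'gbgecbbedfacda')
  19 → (8, 'gecbbedfacda')

SA = [19, 3, 16, 11, 4, 12, 0, 5, 7, 10, 17, 18, 14, 9, 13, 15, 1, 2, 6, 8]
[i] adj suffixes → lcp
  [1] 19/3 → 1 ('a')
  [2] 3/16 → 1 ('a')
  [3] 16/11 → 0 ('')
  [4] 11/4 → 2 ('bb')
  [5] 4/12 → 1 ('b')
  [6] 12/0 → 1 ('b')
  [7] 0/5 → 1 ('b')
  [8] 5/7 → 2 ('bg')
  [9] 7/10 → 0 ('')
  [10] 10/17 → 1 ('c')
  [11] 17/18 → 0 ('')
  [12] 18/14 → 1 ('d')
  [13] 14/9 → 0 ('')
  [14] 9/13 → 1 ('e')
  [15] 13/15 → 0 ('')
  [16] 15/1 → 1 ('f')
  [17] 1/2 → 0 ('')
  [18] 2/6 → 1 ('g')
  [19] 6/8 → 1 ('g')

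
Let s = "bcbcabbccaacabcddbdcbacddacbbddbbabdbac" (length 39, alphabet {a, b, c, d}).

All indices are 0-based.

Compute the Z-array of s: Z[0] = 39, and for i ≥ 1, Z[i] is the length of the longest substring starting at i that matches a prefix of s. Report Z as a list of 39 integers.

[39, 0, 2, 0, 0, 1, 2, 0, 0, 0, 0, 0, 0, 2, 0, 0, 0, 1, 0, 0, 1, 0, 0, 0, 0, 0, 0, 1, 1, 0, 0, 1, 1, 0, 1, 0, 1, 0, 0]

Z[0]=39
i=1: i≥r, start 0; Z[1]=0
i=2: i≥r, start 0; Z[2]=2 extend→box=[2,4)
i=3: min(r-i=1, Z[1]=0)=0; Z[3]=0
i=4: i≥r, start 0; Z[4]=0
i=5: i≥r, start 0; Z[5]=1 extend→box=[5,6)
i=6: i≥r, start 0; Z[6]=2 extend→box=[6,8)
i=7: min(r-i=1, Z[1]=0)=0; Z[7]=0
i=8: i≥r, start 0; Z[8]=0
i=9: i≥r, start 0; Z[9]=0
i=10: i≥r, start 0; Z[10]=0
i=11: i≥r, start 0; Z[11]=0
i=12: i≥r, start 0; Z[12]=0
i=13: i≥r, start 0; Z[13]=2 extend→box=[13,15)
i=14: min(r-i=1, Z[1]=0)=0; Z[14]=0
i=15: i≥r, start 0; Z[15]=0
i=16: i≥r, start 0; Z[16]=0
i=17: i≥r, start 0; Z[17]=1 extend→box=[17,18)
i=18: i≥r, start 0; Z[18]=0
i=19: i≥r, start 0; Z[19]=0
i=20: i≥r, start 0; Z[20]=1 extend→box=[20,21)
i=21: i≥r, start 0; Z[21]=0
i=22: i≥r, start 0; Z[22]=0
i=23: i≥r, start 0; Z[23]=0
i=24: i≥r, start 0; Z[24]=0
i=25: i≥r, start 0; Z[25]=0
i=26: i≥r, start 0; Z[26]=0
i=27: i≥r, start 0; Z[27]=1 extend→box=[27,28)
i=28: i≥r, start 0; Z[28]=1 extend→box=[28,29)
i=29: i≥r, start 0; Z[29]=0
i=30: i≥r, start 0; Z[30]=0
i=31: i≥r, start 0; Z[31]=1 extend→box=[31,32)
i=32: i≥r, start 0; Z[32]=1 extend→box=[32,33)
i=33: i≥r, start 0; Z[33]=0
i=34: i≥r, start 0; Z[34]=1 extend→box=[34,35)
i=35: i≥r, start 0; Z[35]=0
i=36: i≥r, start 0; Z[36]=1 extend→box=[36,37)
i=37: i≥r, start 0; Z[37]=0
i=38: i≥r, start 0; Z[38]=0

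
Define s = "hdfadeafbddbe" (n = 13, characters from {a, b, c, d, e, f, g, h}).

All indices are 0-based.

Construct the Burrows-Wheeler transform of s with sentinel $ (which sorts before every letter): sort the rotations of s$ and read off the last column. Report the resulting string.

rank  rotation        last
    0  $hdfadeafbddbe  e
    1  adeafbddbe$hdf  f
    2  afbddbe$hdfade  e
    3  bddbe$hdfadeaf  f
    4  be$hdfadeafbdd  d
    5  dbe$hdfadeafbd  d
    6  ddbe$hdfadeafb  b
    7  deafbddbe$hdfa  a
    8  dfadeafbddbe$h  h
    9  e$hdfadeafbddb  b
   10  eafbddbe$hdfad  d
   11  fadeafbddbe$hd  d
   12  fbddbe$hdfadea  a
   13  hdfadeafbddbe$  $

efefddbahbdda$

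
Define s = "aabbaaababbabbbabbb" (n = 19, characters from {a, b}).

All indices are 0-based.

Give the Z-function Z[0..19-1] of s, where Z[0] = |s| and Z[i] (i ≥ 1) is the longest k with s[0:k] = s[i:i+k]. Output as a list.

Z[0]=19
i=1: i≥r, start 0; Z[1]=1 grow→box=[1,2)
i=2: i≥r, start 0; Z[2]=0
i=3: i≥r, start 0; Z[3]=0
i=4: i≥r, start 0; Z[4]=2 grow→box=[4,6)
i=5: min(r-i=1, Z[1]=1)=1; Z[5]=3 grow→box=[5,8)
i=6: min(r-i=2, Z[1]=1)=1; Z[6]=1
i=7: min(r-i=1, Z[2]=0)=0; Z[7]=0
i=8: i≥r, start 0; Z[8]=1 grow→box=[8,9)
i=9: i≥r, start 0; Z[9]=0
i=10: i≥r, start 0; Z[10]=0
i=11: i≥r, start 0; Z[11]=1 grow→box=[11,12)
i=12: i≥r, start 0; Z[12]=0
i=13: i≥r, start 0; Z[13]=0
i=14: i≥r, start 0; Z[14]=0
i=15: i≥r, start 0; Z[15]=1 grow→box=[15,16)
i=16: i≥r, start 0; Z[16]=0
i=17: i≥r, start 0; Z[17]=0
i=18: i≥r, start 0; Z[18]=0

[19, 1, 0, 0, 2, 3, 1, 0, 1, 0, 0, 1, 0, 0, 0, 1, 0, 0, 0]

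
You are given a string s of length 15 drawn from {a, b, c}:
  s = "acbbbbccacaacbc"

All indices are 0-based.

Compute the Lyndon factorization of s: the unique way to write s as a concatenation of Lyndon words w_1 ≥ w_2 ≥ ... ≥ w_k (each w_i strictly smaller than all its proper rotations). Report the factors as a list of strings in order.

emit factor 1: 'acbbbbcc' (i=0, period=8)
emit factor 2: 'ac' (i=8, period=2)
emit factor 3: 'aacbc' (i=10, period=5)

["acbbbbcc", "ac", "aacbc"]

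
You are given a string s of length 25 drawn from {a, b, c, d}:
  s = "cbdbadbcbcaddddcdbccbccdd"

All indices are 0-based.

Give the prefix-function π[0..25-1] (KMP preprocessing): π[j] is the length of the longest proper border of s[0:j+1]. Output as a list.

π[0] = 0
j=1 s[j]='b': π[1]=0 (border '')
j=2 s[j]='d': π[2]=0 (border '')
j=3 s[j]='b': π[3]=0 (border '')
j=4 s[j]='a': π[4]=0 (border '')
j=5 s[j]='d': π[5]=0 (border '')
j=6 s[j]='b': π[6]=0 (border '')
j=7 s[j]='c': π[7]=1 (border 'c')
j=8 s[j]='b': π[8]=2 (border 'cb')
j=9 s[j]='c': k: 2→0; π[9]=1 (border 'c')
j=10 s[j]='a': k: 1→0; π[10]=0 (border '')
j=11 s[j]='d': π[11]=0 (border '')
j=12 s[j]='d': π[12]=0 (border '')
j=13 s[j]='d': π[13]=0 (border '')
j=14 s[j]='d': π[14]=0 (border '')
j=15 s[j]='c': π[15]=1 (border 'c')
j=16 s[j]='d': k: 1→0; π[16]=0 (border '')
j=17 s[j]='b': π[17]=0 (border '')
j=18 s[j]='c': π[18]=1 (border 'c')
j=19 s[j]='c': k: 1→0; π[19]=1 (border 'c')
j=20 s[j]='b': π[20]=2 (border 'cb')
j=21 s[j]='c': k: 2→0; π[21]=1 (border 'c')
j=22 s[j]='c': k: 1→0; π[22]=1 (border 'c')
j=23 s[j]='d': k: 1→0; π[23]=0 (border '')
j=24 s[j]='d': π[24]=0 (border '')

[0, 0, 0, 0, 0, 0, 0, 1, 2, 1, 0, 0, 0, 0, 0, 1, 0, 0, 1, 1, 2, 1, 1, 0, 0]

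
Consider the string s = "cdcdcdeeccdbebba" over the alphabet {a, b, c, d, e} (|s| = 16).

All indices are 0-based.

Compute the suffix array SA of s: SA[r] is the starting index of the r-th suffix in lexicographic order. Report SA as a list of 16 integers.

[15, 14, 13, 11, 8, 9, 0, 2, 4, 10, 1, 3, 5, 12, 7, 6]

rank | idx | suffix
   0 |  15 | a
   1 |  14 | ba
   2 |  13 | bba
   3 |  11 | bebba
   4 |   8 | ccdbebba
   5 |   9 | cdbebba
   6 |   0 | cdcdcdeeccdbebba
   7 |   2 | cdcdeeccdbebba
   8 |   4 | cdeeccdbebba
   9 |  10 | dbebba
  10 |   1 | dcdcdeeccdbebba
  11 |   3 | dcdeeccdbebba
  12 |   5 | deeccdbebba
  13 |  12 | ebba
  14 |   7 | eccdbebba
  15 |   6 | eeccdbebba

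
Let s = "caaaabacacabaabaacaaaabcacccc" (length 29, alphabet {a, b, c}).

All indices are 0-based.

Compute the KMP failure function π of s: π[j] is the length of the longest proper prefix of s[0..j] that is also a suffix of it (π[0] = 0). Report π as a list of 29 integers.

π[0] = 0
j=1 s[j]='a': π[1]=0 (border '')
j=2 s[j]='a': π[2]=0 (border '')
j=3 s[j]='a': π[3]=0 (border '')
j=4 s[j]='a': π[4]=0 (border '')
j=5 s[j]='b': π[5]=0 (border '')
j=6 s[j]='a': π[6]=0 (border '')
j=7 s[j]='c': π[7]=1 (border 'c')
j=8 s[j]='a': π[8]=2 (border 'ca')
j=9 s[j]='c': k: 2→0; π[9]=1 (border 'c')
j=10 s[j]='a': π[10]=2 (border 'ca')
j=11 s[j]='b': k: 2→0; π[11]=0 (border '')
j=12 s[j]='a': π[12]=0 (border '')
j=13 s[j]='a': π[13]=0 (border '')
j=14 s[j]='b': π[14]=0 (border '')
j=15 s[j]='a': π[15]=0 (border '')
j=16 s[j]='a': π[16]=0 (border '')
j=17 s[j]='c': π[17]=1 (border 'c')
j=18 s[j]='a': π[18]=2 (border 'ca')
j=19 s[j]='a': π[19]=3 (border 'caa')
j=20 s[j]='a': π[20]=4 (border 'caaa')
j=21 s[j]='a': π[21]=5 (border 'caaaa')
j=22 s[j]='b': π[22]=6 (border 'caaaab')
j=23 s[j]='c': k: 6→0; π[23]=1 (border 'c')
j=24 s[j]='a': π[24]=2 (border 'ca')
j=25 s[j]='c': k: 2→0; π[25]=1 (border 'c')
j=26 s[j]='c': k: 1→0; π[26]=1 (border 'c')
j=27 s[j]='c': k: 1→0; π[27]=1 (border 'c')
j=28 s[j]='c': k: 1→0; π[28]=1 (border 'c')

[0, 0, 0, 0, 0, 0, 0, 1, 2, 1, 2, 0, 0, 0, 0, 0, 0, 1, 2, 3, 4, 5, 6, 1, 2, 1, 1, 1, 1]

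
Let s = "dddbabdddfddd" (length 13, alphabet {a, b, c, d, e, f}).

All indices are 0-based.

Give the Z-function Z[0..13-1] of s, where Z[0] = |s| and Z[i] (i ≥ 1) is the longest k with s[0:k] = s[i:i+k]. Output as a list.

Z[0]=13
i=1: outside box; Z[1]=2 scan→box=[1,3)
i=2: min(r-i=1, Z[1]=2)=1; Z[2]=1
i=3: outside box; Z[3]=0
i=4: outside box; Z[4]=0
i=5: outside box; Z[5]=0
i=6: outside box; Z[6]=3 scan→box=[6,9)
i=7: min(r-i=2, Z[1]=2)=2; Z[7]=2
i=8: min(r-i=1, Z[2]=1)=1; Z[8]=1
i=9: outside box; Z[9]=0
i=10: outside box; Z[10]=3 scan→box=[10,13)
i=11: min(r-i=2, Z[1]=2)=2; Z[11]=2
i=12: min(r-i=1, Z[2]=1)=1; Z[12]=1

[13, 2, 1, 0, 0, 0, 3, 2, 1, 0, 3, 2, 1]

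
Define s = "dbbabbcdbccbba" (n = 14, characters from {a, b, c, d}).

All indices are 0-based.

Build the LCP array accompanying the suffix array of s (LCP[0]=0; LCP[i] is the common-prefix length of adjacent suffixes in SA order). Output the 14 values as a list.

[0, 1, 0, 2, 1, 3, 2, 1, 2, 0, 1, 1, 0, 2]

rank | idx | suffix
   0 |  13 | a
   1 |   3 | abbcdbccbba
   2 |  12 | ba
   3 |   2 | babbcdbccbba
   4 |  11 | bba
   5 |   1 | bbabbcdbccbba
   6 |   4 | bbcdbccbba
   7 |   8 | bccbba
   8 |   5 | bcdbccbba
   9 |  10 | cbba
  10 |   9 | ccbba
  11 |   6 | cdbccbba
  12 |   0 | dbbabbcdbccbba
  13 |   7 | dbccbba

SA = [13, 3, 12, 2, 11, 1, 4, 8, 5, 10, 9, 6, 0, 7]
i: (SA[i-1],SA[i]) lcp shared
  1: (13,3) 1 'a'
  2: (3,12) 0 ''
  3: (12,2) 2 'ba'
  4: (2,11) 1 'b'
  5: (11,1) 3 'bba'
  6: (1,4) 2 'bb'
  7: (4,8) 1 'b'
  8: (8,5) 2 'bc'
  9: (5,10) 0 ''
  10: (10,9) 1 'c'
  11: (9,6) 1 'c'
  12: (6,0) 0 ''
  13: (0,7) 2 'db'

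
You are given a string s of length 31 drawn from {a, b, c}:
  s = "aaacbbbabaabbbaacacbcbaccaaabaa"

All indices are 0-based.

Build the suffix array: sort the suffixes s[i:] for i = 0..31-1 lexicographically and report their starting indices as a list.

[30, 29, 25, 0, 26, 9, 14, 1, 27, 7, 10, 15, 2, 17, 22, 28, 8, 13, 6, 21, 12, 5, 11, 4, 19, 24, 16, 20, 3, 18, 23]

rank→(start, suffix):
  0 → (30, 'a')
  1 → (29, 'aa')
  2 → (25, 'aaabaa')
  3 → (0, 'aaacbbbabaabbbaacacbcbaccaaabaa')
  4 → (26, 'aabaa')
  5 → (9, 'aabbbaacacbcbaccaaabaa')
  6 → (14, 'aacacbcbaccaaabaa')
  7 → (1, 'aacbbbabaabbbaacacbcbaccaaabaa')
  8 → (27, 'abaa')
  9 → (7, 'abaabbbaacacbcbaccaaabaa')
  10 → (10, 'abbbaacacbcbaccaaabaa')
  11 → (15, 'acacbcbaccaaabaa')
  12 → (2, 'acbbbabaabbbaacacbcbaccaaabaa')
  13 → (17, 'acbcbaccaaabaa')
  14 → (22, 'accaaabaa')
  15 → (28, 'baa')
  16 → (8, 'baabbbaacacbcbaccaaabaa')
  17 → (13, 'baacacbcbaccaaabaa')
  18 → (6, 'babaabbbaacacbcbaccaaabaa')
  19 → (21, 'baccaaabaa')
  20 → (12, 'bbaacacbcbaccaaabaa')
  21 → (5, 'bbabaabbbaacacbcbaccaaabaa')
  22 → (11, 'bbbaacacbcbaccaaabaa')
  23 → (4, 'bbbabaabbbaacacbcbaccaaabaa')
  24 → (19, 'bcbaccaaabaa')
  25 → (24, 'caaabaa')
  26 → (16, 'cacbcbaccaaabaa')
  27 → (20, 'cbaccaaabaa')
  28 → (3, 'cbbbabaabbbaacacbcbaccaaabaa')
  29 → (18, 'cbcbaccaaabaa')
  30 → (23, 'ccaaabaa')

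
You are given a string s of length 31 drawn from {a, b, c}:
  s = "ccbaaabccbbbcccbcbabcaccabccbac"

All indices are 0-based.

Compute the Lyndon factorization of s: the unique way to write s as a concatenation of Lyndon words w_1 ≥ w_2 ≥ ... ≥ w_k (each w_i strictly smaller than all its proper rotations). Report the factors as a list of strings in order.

["c", "c", "b", "aaabccbbbcccbcbabcaccabccbac"]

emit factor 1: 'c' (i=0, period=1)
emit factor 2: 'c' (i=1, period=1)
emit factor 3: 'b' (i=2, period=1)
emit factor 4: 'aaabccbbbcccbcbabcaccabccbac' (i=3, period=28)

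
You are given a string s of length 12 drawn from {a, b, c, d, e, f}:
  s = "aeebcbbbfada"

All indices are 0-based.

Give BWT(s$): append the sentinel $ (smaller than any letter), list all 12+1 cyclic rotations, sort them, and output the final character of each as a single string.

rank  rotation       last
    0  $aeebcbbbfada  a
    1  a$aeebcbbbfad  d
    2  ada$aeebcbbbf  f
    3  aeebcbbbfada$  $
    4  bbbfada$aeebc  c
    5  bbfada$aeebcb  b
    6  bcbbbfada$aee  e
    7  bfada$aeebcbb  b
    8  cbbbfada$aeeb  b
    9  da$aeebcbbbfa  a
   10  ebcbbbfada$ae  e
   11  eebcbbbfada$a  a
   12  fada$aeebcbbb  b

adf$cbebbaeab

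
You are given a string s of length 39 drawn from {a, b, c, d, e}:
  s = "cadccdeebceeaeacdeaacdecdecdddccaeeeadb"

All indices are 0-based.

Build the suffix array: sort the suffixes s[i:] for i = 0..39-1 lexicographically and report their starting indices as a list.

[18, 14, 19, 36, 1, 12, 32, 38, 8, 0, 31, 30, 3, 26, 15, 23, 20, 4, 9, 37, 29, 2, 28, 27, 16, 24, 21, 5, 17, 13, 35, 11, 7, 25, 22, 34, 10, 6, 33]

sorted suffixes:
  #0 SA[0]=18  'aacdecdecdddccaeeeadb'
  #1 SA[1]=14  'acdeaacdecdecdddccaeeeadb'
  #2 SA[2]=19  'acdecdecdddccaeeeadb'
  #3 SA[3]=36  'adb'
  #4 SA[4]=1  'adccdeebceeaeacdeaacdecdecdddccaeeeadb'
  #5 SA[5]=12  'aeacdeaacdecdecdddccaeeeadb'
  #6 SA[6]=32  'aeeeadb'
  #7 SA[7]=38  'b'
  #8 SA[8]=8  'bceeaeacdeaacdecdecdddccaeeeadb'
  #9 SA[9]=0  'cadccdeebceeaeacdeaacdecdecdddccaeeeadb'
  #10 SA[10]=31  'caeeeadb'
  #11 SA[11]=30  'ccaeeeadb'
  #12 SA[12]=3  'ccdeebceeaeacdeaacdecdecdddccaeeeadb'
  #13 SA[13]=26  'cdddccaeeeadb'
  #14 SA[14]=15  'cdeaacdecdecdddccaeeeadb'
  #15 SA[15]=23  'cdecdddccaeeeadb'
  #16 SA[16]=20  'cdecdecdddccaeeeadb'
  #17 SA[17]=4  'cdeebceeaeacdeaacdecdecdddccaeeeadb'
  #18 SA[18]=9  'ceeaeacdeaacdecdecdddccaeeeadb'
  #19 SA[19]=37  'db'
  #20 SA[20]=29  'dccaeeeadb'
  #21 SA[21]=2  'dccdeebceeaeacdeaacdecdecdddccaeeeadb'
  #22 SA[22]=28  'ddccaeeeadb'
  #23 SA[23]=27  'dddccaeeeadb'
  #24 SA[24]=16  'deaacdecdecdddccaeeeadb'
  #25 SA[25]=24  'decdddccaeeeadb'
  #26 SA[26]=21  'decdecdddccaeeeadb'
  #27 SA[27]=5  'deebceeaeacdeaacdecdecdddccaeeeadb'
  #28 SA[28]=17  'eaacdecdecdddccaeeeadb'
  #29 SA[29]=13  'eacdeaacdecdecdddccaeeeadb'
  #30 SA[30]=35  'eadb'
  #31 SA[31]=11  'eaeacdeaacdecdecdddccaeeeadb'
  #32 SA[32]=7  'ebceeaeacdeaacdecdecdddccaeeeadb'
  #33 SA[33]=25  'ecdddccaeeeadb'
  #34 SA[34]=22  'ecdecdddccaeeeadb'
  #35 SA[35]=34  'eeadb'
  #36 SA[36]=10  'eeaeacdeaacdecdecdddccaeeeadb'
  #37 SA[37]=6  'eebceeaeacdeaacdecdecdddccaeeeadb'
  #38 SA[38]=33  'eeeadb'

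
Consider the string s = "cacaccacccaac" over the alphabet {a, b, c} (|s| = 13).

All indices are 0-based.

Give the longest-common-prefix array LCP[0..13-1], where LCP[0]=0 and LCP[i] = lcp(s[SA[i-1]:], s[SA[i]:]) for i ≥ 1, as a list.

sorted suffixes:
  #0 SA[0]=10  'aac'
  #1 SA[1]=11  'ac'
  #2 SA[2]=1  'acaccacccaac'
  #3 SA[3]=3  'accacccaac'
  #4 SA[4]=6  'acccaac'
  #5 SA[5]=12  'c'
  #6 SA[6]=9  'caac'
  #7 SA[7]=0  'cacaccacccaac'
  #8 SA[8]=2  'caccacccaac'
  #9 SA[9]=5  'cacccaac'
  #10 SA[10]=8  'ccaac'
  #11 SA[11]=4  'ccacccaac'
  #12 SA[12]=7  'cccaac'

SA = [10, 11, 1, 3, 6, 12, 9, 0, 2, 5, 8, 4, 7]
i: (SA[i-1],SA[i]) lcp shared
  1: (10,11) 1 'a'
  2: (11,1) 2 'ac'
  3: (1,3) 2 'ac'
  4: (3,6) 3 'acc'
  5: (6,12) 0 ''
  6: (12,9) 1 'c'
  7: (9,0) 2 'ca'
  8: (0,2) 3 'cac'
  9: (2,5) 4 'cacc'
  10: (5,8) 1 'c'
  11: (8,4) 3 'cca'
  12: (4,7) 2 'cc'

[0, 1, 2, 2, 3, 0, 1, 2, 3, 4, 1, 3, 2]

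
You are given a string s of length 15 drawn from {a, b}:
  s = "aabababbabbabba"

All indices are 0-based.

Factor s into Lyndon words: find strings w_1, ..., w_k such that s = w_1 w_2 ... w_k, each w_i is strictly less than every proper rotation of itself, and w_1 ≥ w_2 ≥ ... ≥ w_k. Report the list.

emit factor 1: 'aabababbabbabb' (i=0, period=14)
emit factor 2: 'a' (i=14, period=1)

["aabababbabbabb", "a"]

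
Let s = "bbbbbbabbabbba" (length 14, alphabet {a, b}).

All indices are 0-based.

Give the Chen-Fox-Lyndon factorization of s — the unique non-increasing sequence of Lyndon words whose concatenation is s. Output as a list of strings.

emit factor 1: 'b' (i=0, period=1)
emit factor 2: 'b' (i=1, period=1)
emit factor 3: 'b' (i=2, period=1)
emit factor 4: 'b' (i=3, period=1)
emit factor 5: 'b' (i=4, period=1)
emit factor 6: 'b' (i=5, period=1)
emit factor 7: 'abbabbb' (i=6, period=7)
emit factor 8: 'a' (i=13, period=1)

["b", "b", "b", "b", "b", "b", "abbabbb", "a"]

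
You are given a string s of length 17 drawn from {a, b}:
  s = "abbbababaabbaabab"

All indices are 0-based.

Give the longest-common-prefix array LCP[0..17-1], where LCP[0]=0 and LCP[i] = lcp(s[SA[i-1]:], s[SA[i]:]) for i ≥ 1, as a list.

rank→(start, suffix):
  0 → (12, 'aabab')
  1 → (8, 'aabbaabab')
  2 → (15, 'ab')
  3 → (6, 'abaabbaabab')
  4 → (13, 'abab')
  5 → (4, 'ababaabbaabab')
  6 → (9, 'abbaabab')
  7 → (0, 'abbbababaabbaabab')
  8 → (16, 'b')
  9 → (11, 'baabab')
  10 → (7, 'baabbaabab')
  11 → (14, 'bab')
  12 → (5, 'babaabbaabab')
  13 → (3, 'bababaabbaabab')
  14 → (10, 'bbaabab')
  15 → (2, 'bbababaabbaabab')
  16 → (1, 'bbbababaabbaabab')

SA = [12, 8, 15, 6, 13, 4, 9, 0, 16, 11, 7, 14, 5, 3, 10, 2, 1]
rank  pair      lcp
   1  s[12:],s[8:]  3  'aab'
   2  s[8:],s[15:]  1  'a'
   3  s[15:],s[6:]  2  'ab'
   4  s[6:],s[13:]  3  'aba'
   5  s[13:],s[4:]  4  'abab'
   6  s[4:],s[9:]  2  'ab'
   7  s[9:],s[0:]  3  'abb'
   8  s[0:],s[16:]  0  ''
   9  s[16:],s[11:]  1  'b'
  10  s[11:],s[7:]  4  'baab'
  11  s[7:],s[14:]  2  'ba'
  12  s[14:],s[5:]  3  'bab'
  13  s[5:],s[3:]  4  'baba'
  14  s[3:],s[10:]  1  'b'
  15  s[10:],s[2:]  3  'bba'
  16  s[2:],s[1:]  2  'bb'

[0, 3, 1, 2, 3, 4, 2, 3, 0, 1, 4, 2, 3, 4, 1, 3, 2]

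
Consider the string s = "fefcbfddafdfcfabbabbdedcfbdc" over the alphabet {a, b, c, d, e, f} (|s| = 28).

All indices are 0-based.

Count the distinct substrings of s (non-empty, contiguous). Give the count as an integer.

rank | idx | suffix
   0 |  14 | abbabbdedcfbdc
   1 |  17 | abbdedcfbdc
   2 |   8 | afdfcfabbabbdedcfbdc
   3 |  16 | babbdedcfbdc
   4 |  15 | bbabbdedcfbdc
   5 |  18 | bbdedcfbdc
   6 |  25 | bdc
   7 |  19 | bdedcfbdc
   8 |   4 | bfddafdfcfabbabbdedcfbdc
   9 |  27 | c
  10 |   3 | cbfddafdfcfabbabbdedcfbdc
  11 |  12 | cfabbabbdedcfbdc
  12 |  23 | cfbdc
  13 |   7 | dafdfcfabbabbdedcfbdc
  14 |  26 | dc
  15 |  22 | dcfbdc
  16 |   6 | ddafdfcfabbabbdedcfbdc
  17 |  20 | dedcfbdc
  18 |  10 | dfcfabbabbdedcfbdc
  19 |  21 | edcfbdc
  20 |   1 | efcbfddafdfcfabbabbdedcfbdc
  21 |  13 | fabbabbdedcfbdc
  22 |  24 | fbdc
  23 |   2 | fcbfddafdfcfabbabbdedcfbdc
  24 |  11 | fcfabbabbdedcfbdc
  25 |   5 | fddafdfcfabbabbdedcfbdc
  26 |   9 | fdfcfabbabbdedcfbdc
  27 |   0 | fefcbfddafdfcfabbabbdedcfbdc

SA = [14, 17, 8, 16, 15, 18, 25, 19, 4, 27, 3, 12, 23, 7, 26, 22, 6, 20, 10, 21, 1, 13, 24, 2, 11, 5, 9, 0]
rank  pair      lcp
   1  s[14:],s[17:]  3  'abb'
   2  s[17:],s[8:]  1  'a'
   3  s[8:],s[16:]  0  ''
   4  s[16:],s[15:]  1  'b'
   5  s[15:],s[18:]  2  'bb'
   6  s[18:],s[25:]  1  'b'
   7  s[25:],s[19:]  2  'bd'
   8  s[19:],s[4:]  1  'b'
   9  s[4:],s[27:]  0  ''
  10  s[27:],s[3:]  1  'c'
  11  s[3:],s[12:]  1  'c'
  12  s[12:],s[23:]  2  'cf'
  13  s[23:],s[7:]  0  ''
  14  s[7:],s[26:]  1  'd'
  15  s[26:],s[22:]  2  'dc'
  16  s[22:],s[6:]  1  'd'
  17  s[6:],s[20:]  1  'd'
  18  s[20:],s[10:]  1  'd'
  19  s[10:],s[21:]  0  ''
  20  s[21:],s[1:]  1  'e'
  21  s[1:],s[13:]  0  ''
  22  s[13:],s[24:]  1  'f'
  23  s[24:],s[2:]  1  'f'
  24  s[2:],s[11:]  2  'fc'
  25  s[11:],s[5:]  1  'f'
  26  s[5:],s[9:]  2  'fd'
  27  s[9:],s[0:]  1  'f'

n(n+1)/2 = 28·29/2 = 406
Σ LCP = 0 + 3 + 1 + 0 + 1 + 2 + 1 + 2 + 1 + 0 + 1 + 1 + 2 + 0 + 1 + 2 + 1 + 1 + 1 + 0 + 1 + 0 + 1 + 1 + 2 + 1 + 2 + 1 = 30
distinct = 406 − 30 = 376

376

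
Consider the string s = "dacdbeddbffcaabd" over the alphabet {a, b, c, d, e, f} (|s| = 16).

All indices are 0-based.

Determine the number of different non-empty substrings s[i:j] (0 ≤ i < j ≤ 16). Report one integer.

125

sorted suffixes:
  #0 SA[0]=12  'aabd'
  #1 SA[1]=13  'abd'
  #2 SA[2]=1  'acdbeddbffcaabd'
  #3 SA[3]=14  'bd'
  #4 SA[4]=4  'beddbffcaabd'
  #5 SA[5]=8  'bffcaabd'
  #6 SA[6]=11  'caabd'
  #7 SA[7]=2  'cdbeddbffcaabd'
  #8 SA[8]=15  'd'
  #9 SA[9]=0  'dacdbeddbffcaabd'
  #10 SA[10]=3  'dbeddbffcaabd'
  #11 SA[11]=7  'dbffcaabd'
  #12 SA[12]=6  'ddbffcaabd'
  #13 SA[13]=5  'eddbffcaabd'
  #14 SA[14]=10  'fcaabd'
  #15 SA[15]=9  'ffcaabd'

SA = [12, 13, 1, 14, 4, 8, 11, 2, 15, 0, 3, 7, 6, 5, 10, 9]
[i] adj suffixes → lcp
  [1] 12/13 → 1 ('a')
  [2] 13/1 → 1 ('a')
  [3] 1/14 → 0 ('')
  [4] 14/4 → 1 ('b')
  [5] 4/8 → 1 ('b')
  [6] 8/11 → 0 ('')
  [7] 11/2 → 1 ('c')
  [8] 2/15 → 0 ('')
  [9] 15/0 → 1 ('d')
  [10] 0/3 → 1 ('d')
  [11] 3/7 → 2 ('db')
  [12] 7/6 → 1 ('d')
  [13] 6/5 → 0 ('')
  [14] 5/10 → 0 ('')
  [15] 10/9 → 1 ('f')

n(n+1)/2 = 16·17/2 = 136
Σ LCP = 0 + 1 + 1 + 0 + 1 + 1 + 0 + 1 + 0 + 1 + 1 + 2 + 1 + 0 + 0 + 1 = 11
distinct = 136 − 11 = 125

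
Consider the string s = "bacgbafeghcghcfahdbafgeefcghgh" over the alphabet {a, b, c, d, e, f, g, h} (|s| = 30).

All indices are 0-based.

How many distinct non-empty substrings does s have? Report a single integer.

sorted suffixes:
  #0 SA[0]=1  'acgbafeghcghcfahdbafgeefcghgh'
  #1 SA[1]=5  'afeghcghcfahdbafgeefcghgh'
  #2 SA[2]=19  'afgeefcghgh'
  #3 SA[3]=15  'ahdbafgeefcghgh'
  #4 SA[4]=0  'bacgbafeghcghcfahdbafgeefcghgh'
  #5 SA[5]=4  'bafeghcghcfahdbafgeefcghgh'
  #6 SA[6]=18  'bafgeefcghgh'
  #7 SA[7]=13  'cfahdbafgeefcghgh'
  #8 SA[8]=2  'cgbafeghcghcfahdbafgeefcghgh'
  #9 SA[9]=10  'cghcfahdbafgeefcghgh'
  #10 SA[10]=25  'cghgh'
  #11 SA[11]=17  'dbafgeefcghgh'
  #12 SA[12]=22  'eefcghgh'
  #13 SA[13]=23  'efcghgh'
  #14 SA[14]=7  'eghcghcfahdbafgeefcghgh'
  #15 SA[15]=14  'fahdbafgeefcghgh'
  #16 SA[16]=24  'fcghgh'
  #17 SA[17]=6  'feghcghcfahdbafgeefcghgh'
  #18 SA[18]=20  'fgeefcghgh'
  #19 SA[19]=3  'gbafeghcghcfahdbafgeefcghgh'
  #20 SA[20]=21  'geefcghgh'
  #21 SA[21]=28  'gh'
  #22 SA[22]=11  'ghcfahdbafgeefcghgh'
  #23 SA[23]=8  'ghcghcfahdbafgeefcghgh'
  #24 SA[24]=26  'ghgh'
  #25 SA[25]=29  'h'
  #26 SA[26]=12  'hcfahdbafgeefcghgh'
  #27 SA[27]=9  'hcghcfahdbafgeefcghgh'
  #28 SA[28]=16  'hdbafgeefcghgh'
  #29 SA[29]=27  'hgh'

SA = [1, 5, 19, 15, 0, 4, 18, 13, 2, 10, 25, 17, 22, 23, 7, 14, 24, 6, 20, 3, 21, 28, 11, 8, 26, 29, 12, 9, 16, 27]
i: (SA[i-1],SA[i]) lcp shared
  1: (1,5) 1 'a'
  2: (5,19) 2 'af'
  3: (19,15) 1 'a'
  4: (15,0) 0 ''
  5: (0,4) 2 'ba'
  6: (4,18) 3 'baf'
  7: (18,13) 0 ''
  8: (13,2) 1 'c'
  9: (2,10) 2 'cg'
  10: (10,25) 3 'cgh'
  11: (25,17) 0 ''
  12: (17,22) 0 ''
  13: (22,23) 1 'e'
  14: (23,7) 1 'e'
  15: (7,14) 0 ''
  16: (14,24) 1 'f'
  17: (24,6) 1 'f'
  18: (6,20) 1 'f'
  19: (20,3) 0 ''
  20: (3,21) 1 'g'
  21: (21,28) 1 'g'
  22: (28,11) 2 'gh'
  23: (11,8) 3 'ghc'
  24: (8,26) 2 'gh'
  25: (26,29) 0 ''
  26: (29,12) 1 'h'
  27: (12,9) 2 'hc'
  28: (9,16) 1 'h'
  29: (16,27) 1 'h'

n(n+1)/2 = 30·31/2 = 465
Σ LCP = 0 + 1 + 2 + 1 + 0 + 2 + 3 + 0 + 1 + 2 + 3 + 0 + 0 + 1 + 1 + 0 + 1 + 1 + 1 + 0 + 1 + 1 + 2 + 3 + 2 + 0 + 1 + 2 + 1 + 1 = 34
distinct = 465 − 34 = 431

431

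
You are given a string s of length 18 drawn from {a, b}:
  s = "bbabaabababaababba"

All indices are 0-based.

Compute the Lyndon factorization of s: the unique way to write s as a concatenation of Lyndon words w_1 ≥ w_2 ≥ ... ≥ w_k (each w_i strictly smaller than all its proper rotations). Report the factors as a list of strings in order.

emit factor 1: 'b' (i=0, period=1)
emit factor 2: 'b' (i=1, period=1)
emit factor 3: 'ab' (i=2, period=2)
emit factor 4: 'aabababaababb' (i=4, period=13)
emit factor 5: 'a' (i=17, period=1)

["b", "b", "ab", "aabababaababb", "a"]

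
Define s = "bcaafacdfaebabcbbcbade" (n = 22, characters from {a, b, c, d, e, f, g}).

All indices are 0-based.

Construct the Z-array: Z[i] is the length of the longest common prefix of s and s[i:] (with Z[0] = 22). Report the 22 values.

[22, 0, 0, 0, 0, 0, 0, 0, 0, 0, 0, 1, 0, 2, 0, 1, 2, 0, 1, 0, 0, 0]

Z[0]=22
i=1: fresh scan; Z[1]=0
i=2: fresh scan; Z[2]=0
i=3: fresh scan; Z[3]=0
i=4: fresh scan; Z[4]=0
i=5: fresh scan; Z[5]=0
i=6: fresh scan; Z[6]=0
i=7: fresh scan; Z[7]=0
i=8: fresh scan; Z[8]=0
i=9: fresh scan; Z[9]=0
i=10: fresh scan; Z[10]=0
i=11: fresh scan; Z[11]=1 grow→box=[11,12)
i=12: fresh scan; Z[12]=0
i=13: fresh scan; Z[13]=2 grow→box=[13,15)
i=14: min(r-i=1, Z[1]=0)=0; Z[14]=0
i=15: fresh scan; Z[15]=1 grow→box=[15,16)
i=16: fresh scan; Z[16]=2 grow→box=[16,18)
i=17: min(r-i=1, Z[1]=0)=0; Z[17]=0
i=18: fresh scan; Z[18]=1 grow→box=[18,19)
i=19: fresh scan; Z[19]=0
i=20: fresh scan; Z[20]=0
i=21: fresh scan; Z[21]=0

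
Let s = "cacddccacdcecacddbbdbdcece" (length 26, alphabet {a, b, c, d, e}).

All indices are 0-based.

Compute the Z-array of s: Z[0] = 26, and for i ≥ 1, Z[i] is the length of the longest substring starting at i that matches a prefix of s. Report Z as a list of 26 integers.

Z[0]=26
i=1: fresh scan; Z[1]=0
i=2: fresh scan; Z[2]=1 grow→box=[2,3)
i=3: fresh scan; Z[3]=0
i=4: fresh scan; Z[4]=0
i=5: fresh scan; Z[5]=1 grow→box=[5,6)
i=6: fresh scan; Z[6]=4 grow→box=[6,10)
i=7: min(r-i=3, Z[1]=0)=0; Z[7]=0
i=8: min(r-i=2, Z[2]=1)=1; Z[8]=1
i=9: min(r-i=1, Z[3]=0)=0; Z[9]=0
i=10: fresh scan; Z[10]=1 grow→box=[10,11)
i=11: fresh scan; Z[11]=0
i=12: fresh scan; Z[12]=5 grow→box=[12,17)
i=13: min(r-i=4, Z[1]=0)=0; Z[13]=0
i=14: min(r-i=3, Z[2]=1)=1; Z[14]=1
i=15: min(r-i=2, Z[3]=0)=0; Z[15]=0
i=16: min(r-i=1, Z[4]=0)=0; Z[16]=0
i=17: fresh scan; Z[17]=0
i=18: fresh scan; Z[18]=0
i=19: fresh scan; Z[19]=0
i=20: fresh scan; Z[20]=0
i=21: fresh scan; Z[21]=0
i=22: fresh scan; Z[22]=1 grow→box=[22,23)
i=23: fresh scan; Z[23]=0
i=24: fresh scan; Z[24]=1 grow→box=[24,25)
i=25: fresh scan; Z[25]=0

[26, 0, 1, 0, 0, 1, 4, 0, 1, 0, 1, 0, 5, 0, 1, 0, 0, 0, 0, 0, 0, 0, 1, 0, 1, 0]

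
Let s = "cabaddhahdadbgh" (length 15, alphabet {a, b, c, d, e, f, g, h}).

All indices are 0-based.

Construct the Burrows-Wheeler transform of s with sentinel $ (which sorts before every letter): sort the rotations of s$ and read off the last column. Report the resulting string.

rank  rotation          last
    0  $cabaddhahdadbgh  h
    1  abaddhahdadbgh$c  c
    2  adbgh$cabaddhahd  d
    3  addhahdadbgh$cab  b
    4  ahdadbgh$cabaddh  h
    5  baddhahdadbgh$ca  a
    6  bgh$cabaddhahdad  d
    7  cabaddhahdadbgh$  $
    8  dadbgh$cabaddhah  h
    9  dbgh$cabaddhahda  a
   10  ddhahdadbgh$caba  a
   11  dhahdadbgh$cabad  d
   12  gh$cabaddhahdadb  b
   13  h$cabaddhahdadbg  g
   14  hahdadbgh$cabadd  d
   15  hdadbgh$cabaddha  a

hcdbhad$haadbgda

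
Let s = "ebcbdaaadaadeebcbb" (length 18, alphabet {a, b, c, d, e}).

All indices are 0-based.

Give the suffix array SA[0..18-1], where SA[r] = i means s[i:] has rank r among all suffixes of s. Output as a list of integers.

[5, 6, 9, 7, 10, 17, 16, 14, 1, 3, 15, 2, 4, 8, 11, 13, 0, 12]

sorted suffixes:
  #0 SA[0]=5  'aaadaadeebcbb'
  #1 SA[1]=6  'aadaadeebcbb'
  #2 SA[2]=9  'aadeebcbb'
  #3 SA[3]=7  'adaadeebcbb'
  #4 SA[4]=10  'adeebcbb'
  #5 SA[5]=17  'b'
  #6 SA[6]=16  'bb'
  #7 SA[7]=14  'bcbb'
  #8 SA[8]=1  'bcbdaaadaadeebcbb'
  #9 SA[9]=3  'bdaaadaadeebcbb'
  #10 SA[10]=15  'cbb'
  #11 SA[11]=2  'cbdaaadaadeebcbb'
  #12 SA[12]=4  'daaadaadeebcbb'
  #13 SA[13]=8  'daadeebcbb'
  #14 SA[14]=11  'deebcbb'
  #15 SA[15]=13  'ebcbb'
  #16 SA[16]=0  'ebcbdaaadaadeebcbb'
  #17 SA[17]=12  'eebcbb'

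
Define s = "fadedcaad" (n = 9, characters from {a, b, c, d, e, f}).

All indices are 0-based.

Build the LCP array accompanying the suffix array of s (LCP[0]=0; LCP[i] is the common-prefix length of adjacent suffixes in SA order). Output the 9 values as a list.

[0, 1, 2, 0, 0, 1, 1, 0, 0]

rank | idx | suffix
   0 |   6 | aad
   1 |   7 | ad
   2 |   1 | adedcaad
   3 |   5 | caad
   4 |   8 | d
   5 |   4 | dcaad
   6 |   2 | dedcaad
   7 |   3 | edcaad
   8 |   0 | fadedcaad

SA = [6, 7, 1, 5, 8, 4, 2, 3, 0]
[i] adj suffixes → lcp
  [1] 6/7 → 1 ('a')
  [2] 7/1 → 2 ('ad')
  [3] 1/5 → 0 ('')
  [4] 5/8 → 0 ('')
  [5] 8/4 → 1 ('d')
  [6] 4/2 → 1 ('d')
  [7] 2/3 → 0 ('')
  [8] 3/0 → 0 ('')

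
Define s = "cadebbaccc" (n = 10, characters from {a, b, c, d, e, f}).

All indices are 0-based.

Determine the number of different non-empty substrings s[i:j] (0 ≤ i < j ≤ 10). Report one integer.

49

sorted suffixes:
  #0 SA[0]=6  'accc'
  #1 SA[1]=1  'adebbaccc'
  #2 SA[2]=5  'baccc'
  #3 SA[3]=4  'bbaccc'
  #4 SA[4]=9  'c'
  #5 SA[5]=0  'cadebbaccc'
  #6 SA[6]=8  'cc'
  #7 SA[7]=7  'ccc'
  #8 SA[8]=2  'debbaccc'
  #9 SA[9]=3  'ebbaccc'

SA = [6, 1, 5, 4, 9, 0, 8, 7, 2, 3]
i: (SA[i-1],SA[i]) lcp shared
  1: (6,1) 1 'a'
  2: (1,5) 0 ''
  3: (5,4) 1 'b'
  4: (4,9) 0 ''
  5: (9,0) 1 'c'
  6: (0,8) 1 'c'
  7: (8,7) 2 'cc'
  8: (7,2) 0 ''
  9: (2,3) 0 ''

n(n+1)/2 = 10·11/2 = 55
Σ LCP = 0 + 1 + 0 + 1 + 0 + 1 + 1 + 2 + 0 + 0 = 6
distinct = 55 − 6 = 49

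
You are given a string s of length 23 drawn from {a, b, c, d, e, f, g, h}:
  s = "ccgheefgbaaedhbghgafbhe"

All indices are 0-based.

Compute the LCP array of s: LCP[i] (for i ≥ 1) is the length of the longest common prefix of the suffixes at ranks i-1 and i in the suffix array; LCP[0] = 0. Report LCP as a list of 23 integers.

[0, 1, 1, 0, 1, 1, 0, 1, 0, 0, 1, 1, 1, 0, 1, 0, 1, 1, 2, 0, 1, 2, 1]

rank→(start, suffix):
  0 → (9, 'aaedhbghgafbhe')
  1 → (10, 'aedhbghgafbhe')
  2 → (18, 'afbhe')
  3 → (8, 'baaedhbghgafbhe')
  4 → (14, 'bghgafbhe')
  5 → (20, 'bhe')
  6 → (0, 'ccgheefgbaaedhbghgafbhe')
  7 → (1, 'cgheefgbaaedhbghgafbhe')
  8 → (12, 'dhbghgafbhe')
  9 → (22, 'e')
  10 → (11, 'edhbghgafbhe')
  11 → (4, 'eefgbaaedhbghgafbhe')
  12 → (5, 'efgbaaedhbghgafbhe')
  13 → (19, 'fbhe')
  14 → (6, 'fgbaaedhbghgafbhe')
  15 → (17, 'gafbhe')
  16 → (7, 'gbaaedhbghgafbhe')
  17 → (2, 'gheefgbaaedhbghgafbhe')
  18 → (15, 'ghgafbhe')
  19 → (13, 'hbghgafbhe')
  20 → (21, 'he')
  21 → (3, 'heefgbaaedhbghgafbhe')
  22 → (16, 'hgafbhe')

SA = [9, 10, 18, 8, 14, 20, 0, 1, 12, 22, 11, 4, 5, 19, 6, 17, 7, 2, 15, 13, 21, 3, 16]
[i] adj suffixes → lcp
  [1] 9/10 → 1 ('a')
  [2] 10/18 → 1 ('a')
  [3] 18/8 → 0 ('')
  [4] 8/14 → 1 ('b')
  [5] 14/20 → 1 ('b')
  [6] 20/0 → 0 ('')
  [7] 0/1 → 1 ('c')
  [8] 1/12 → 0 ('')
  [9] 12/22 → 0 ('')
  [10] 22/11 → 1 ('e')
  [11] 11/4 → 1 ('e')
  [12] 4/5 → 1 ('e')
  [13] 5/19 → 0 ('')
  [14] 19/6 → 1 ('f')
  [15] 6/17 → 0 ('')
  [16] 17/7 → 1 ('g')
  [17] 7/2 → 1 ('g')
  [18] 2/15 → 2 ('gh')
  [19] 15/13 → 0 ('')
  [20] 13/21 → 1 ('h')
  [21] 21/3 → 2 ('he')
  [22] 3/16 → 1 ('h')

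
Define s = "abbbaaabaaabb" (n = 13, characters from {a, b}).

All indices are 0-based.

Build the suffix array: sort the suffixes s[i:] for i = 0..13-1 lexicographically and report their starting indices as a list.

rank→(start, suffix):
  0 → (4, 'aaabaaabb')
  1 → (8, 'aaabb')
  2 → (5, 'aabaaabb')
  3 → (9, 'aabb')
  4 → (6, 'abaaabb')
  5 → (10, 'abb')
  6 → (0, 'abbbaaabaaabb')
  7 → (12, 'b')
  8 → (3, 'baaabaaabb')
  9 → (7, 'baaabb')
  10 → (11, 'bb')
  11 → (2, 'bbaaabaaabb')
  12 → (1, 'bbbaaabaaabb')

[4, 8, 5, 9, 6, 10, 0, 12, 3, 7, 11, 2, 1]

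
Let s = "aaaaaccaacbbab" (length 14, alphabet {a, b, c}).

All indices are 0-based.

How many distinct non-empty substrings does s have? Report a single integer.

85

sorted suffixes:
  #0 SA[0]=0  'aaaaaccaacbbab'
  #1 SA[1]=1  'aaaaccaacbbab'
  #2 SA[2]=2  'aaaccaacbbab'
  #3 SA[3]=7  'aacbbab'
  #4 SA[4]=3  'aaccaacbbab'
  #5 SA[5]=12  'ab'
  #6 SA[6]=8  'acbbab'
  #7 SA[7]=4  'accaacbbab'
  #8 SA[8]=13  'b'
  #9 SA[9]=11  'bab'
  #10 SA[10]=10  'bbab'
  #11 SA[11]=6  'caacbbab'
  #12 SA[12]=9  'cbbab'
  #13 SA[13]=5  'ccaacbbab'

SA = [0, 1, 2, 7, 3, 12, 8, 4, 13, 11, 10, 6, 9, 5]
[i] adj suffixes → lcp
  [1] 0/1 → 4 ('aaaa')
  [2] 1/2 → 3 ('aaa')
  [3] 2/7 → 2 ('aa')
  [4] 7/3 → 3 ('aac')
  [5] 3/12 → 1 ('a')
  [6] 12/8 → 1 ('a')
  [7] 8/4 → 2 ('ac')
  [8] 4/13 → 0 ('')
  [9] 13/11 → 1 ('b')
  [10] 11/10 → 1 ('b')
  [11] 10/6 → 0 ('')
  [12] 6/9 → 1 ('c')
  [13] 9/5 → 1 ('c')

n(n+1)/2 = 14·15/2 = 105
Σ LCP = 0 + 4 + 3 + 2 + 3 + 1 + 1 + 2 + 0 + 1 + 1 + 0 + 1 + 1 = 20
distinct = 105 − 20 = 85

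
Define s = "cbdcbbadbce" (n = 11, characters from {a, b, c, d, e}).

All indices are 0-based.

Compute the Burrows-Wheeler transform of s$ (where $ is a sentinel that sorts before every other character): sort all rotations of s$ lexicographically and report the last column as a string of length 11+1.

ebbcdcd$babc

rank  rotation      last
    0  $cbdcbbadbce  e
    1  adbce$cbdcbb  b
    2  badbce$cbdcb  b
    3  bbadbce$cbdc  c
    4  bce$cbdcbbad  d
    5  bdcbbadbce$c  c
    6  cbbadbce$cbd  d
    7  cbdcbbadbce$  $
    8  ce$cbdcbbadb  b
    9  dbce$cbdcbba  a
   10  dcbbadbce$cb  b
   11  e$cbdcbbadbc  c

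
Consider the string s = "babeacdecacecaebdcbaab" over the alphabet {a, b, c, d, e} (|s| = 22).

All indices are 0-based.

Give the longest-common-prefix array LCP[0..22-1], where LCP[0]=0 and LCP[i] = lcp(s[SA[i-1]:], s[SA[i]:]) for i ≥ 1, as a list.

[0, 1, 2, 1, 2, 1, 0, 1, 2, 1, 1, 0, 2, 1, 1, 1, 0, 1, 0, 1, 1, 3]

rank→(start, suffix):
  0 → (19, 'aab')
  1 → (20, 'ab')
  2 → (1, 'abeacdecacecaebdcbaab')
  3 → (4, 'acdecacecaebdcbaab')
  4 → (9, 'acecaebdcbaab')
  5 → (13, 'aebdcbaab')
  6 → (21, 'b')
  7 → (18, 'baab')
  8 → (0, 'babeacdecacecaebdcbaab')
  9 → (15, 'bdcbaab')
  10 → (2, 'beacdecacecaebdcbaab')
  11 → (8, 'cacecaebdcbaab')
  12 → (12, 'caebdcbaab')
  13 → (17, 'cbaab')
  14 → (5, 'cdecacecaebdcbaab')
  15 → (10, 'cecaebdcbaab')
  16 → (16, 'dcbaab')
  17 → (6, 'decacecaebdcbaab')
  18 → (3, 'eacdecacecaebdcbaab')
  19 → (14, 'ebdcbaab')
  20 → (7, 'ecacecaebdcbaab')
  21 → (11, 'ecaebdcbaab')

SA = [19, 20, 1, 4, 9, 13, 21, 18, 0, 15, 2, 8, 12, 17, 5, 10, 16, 6, 3, 14, 7, 11]
rank  pair      lcp
   1  s[19:],s[20:]  1  'a'
   2  s[20:],s[1:]  2  'ab'
   3  s[1:],s[4:]  1  'a'
   4  s[4:],s[9:]  2  'ac'
   5  s[9:],s[13:]  1  'a'
   6  s[13:],s[21:]  0  ''
   7  s[21:],s[18:]  1  'b'
   8  s[18:],s[0:]  2  'ba'
   9  s[0:],s[15:]  1  'b'
  10  s[15:],s[2:]  1  'b'
  11  s[2:],s[8:]  0  ''
  12  s[8:],s[12:]  2  'ca'
  13  s[12:],s[17:]  1  'c'
  14  s[17:],s[5:]  1  'c'
  15  s[5:],s[10:]  1  'c'
  16  s[10:],s[16:]  0  ''
  17  s[16:],s[6:]  1  'd'
  18  s[6:],s[3:]  0  ''
  19  s[3:],s[14:]  1  'e'
  20  s[14:],s[7:]  1  'e'
  21  s[7:],s[11:]  3  'eca'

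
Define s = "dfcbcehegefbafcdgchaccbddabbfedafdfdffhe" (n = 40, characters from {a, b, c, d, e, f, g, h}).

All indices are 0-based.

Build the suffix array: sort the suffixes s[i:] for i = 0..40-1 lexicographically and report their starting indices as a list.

[25, 19, 12, 31, 11, 26, 3, 22, 27, 2, 21, 20, 14, 4, 17, 24, 30, 23, 0, 33, 35, 15, 39, 29, 9, 7, 5, 10, 1, 13, 32, 34, 28, 36, 37, 16, 8, 18, 38, 6]

rank→(start, suffix):
  0 → (25, 'abbfedafdfdffhe')
  1 → (19, 'accbddabbfedafdfdffhe')
  2 → (12, 'afcdgchaccbddabbfedafdfdffhe')
  3 → (31, 'afdfdffhe')
  4 → (11, 'bafcdgchaccbddabbfedafdfdffhe')
  5 → (26, 'bbfedafdfdffhe')
  6 → (3, 'bcehegefbafcdgchaccbddabbfedafdfdffhe')
  7 → (22, 'bddabbfedafdfdffhe')
  8 → (27, 'bfedafdfdffhe')
  9 → (2, 'cbcehegefbafcdgchaccbddabbfedafdfdffhe')
  10 → (21, 'cbddabbfedafdfdffhe')
  11 → (20, 'ccbddabbfedafdfdffhe')
  12 → (14, 'cdgchaccbddabbfedafdfdffhe')
  13 → (4, 'cehegefbafcdgchaccbddabbfedafdfdffhe')
  14 → (17, 'chaccbddabbfedafdfdffhe')
  15 → (24, 'dabbfedafdfdffhe')
  16 → (30, 'dafdfdffhe')
  17 → (23, 'ddabbfedafdfdffhe')
  18 → (0, 'dfcbcehegefbafcdgchaccbddabbfedafdfdffhe')
  19 → (33, 'dfdffhe')
  20 → (35, 'dffhe')
  21 → (15, 'dgchaccbddabbfedafdfdffhe')
  22 → (39, 'e')
  23 → (29, 'edafdfdffhe')
  24 → (9, 'efbafcdgchaccbddabbfedafdfdffhe')
  25 → (7, 'egefbafcdgchaccbddabbfedafdfdffhe')
  26 → (5, 'ehegefbafcdgchaccbddabbfedafdfdffhe')
  27 → (10, 'fbafcdgchaccbddabbfedafdfdffhe')
  28 → (1, 'fcbcehegefbafcdgchaccbddabbfedafdfdffhe')
  29 → (13, 'fcdgchaccbddabbfedafdfdffhe')
  30 → (32, 'fdfdffhe')
  31 → (34, 'fdffhe')
  32 → (28, 'fedafdfdffhe')
  33 → (36, 'ffhe')
  34 → (37, 'fhe')
  35 → (16, 'gchaccbddabbfedafdfdffhe')
  36 → (8, 'gefbafcdgchaccbddabbfedafdfdffhe')
  37 → (18, 'haccbddabbfedafdfdffhe')
  38 → (38, 'he')
  39 → (6, 'hegefbafcdgchaccbddabbfedafdfdffhe')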